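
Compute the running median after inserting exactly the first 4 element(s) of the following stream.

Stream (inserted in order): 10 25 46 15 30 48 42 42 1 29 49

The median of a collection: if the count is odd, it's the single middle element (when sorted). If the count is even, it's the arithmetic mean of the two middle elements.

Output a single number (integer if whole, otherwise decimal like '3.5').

Answer: 20

Derivation:
Step 1: insert 10 -> lo=[10] (size 1, max 10) hi=[] (size 0) -> median=10
Step 2: insert 25 -> lo=[10] (size 1, max 10) hi=[25] (size 1, min 25) -> median=17.5
Step 3: insert 46 -> lo=[10, 25] (size 2, max 25) hi=[46] (size 1, min 46) -> median=25
Step 4: insert 15 -> lo=[10, 15] (size 2, max 15) hi=[25, 46] (size 2, min 25) -> median=20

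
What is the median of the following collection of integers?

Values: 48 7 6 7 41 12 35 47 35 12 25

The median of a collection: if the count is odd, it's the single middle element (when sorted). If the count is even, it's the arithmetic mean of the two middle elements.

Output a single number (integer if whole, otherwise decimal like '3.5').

Step 1: insert 48 -> lo=[48] (size 1, max 48) hi=[] (size 0) -> median=48
Step 2: insert 7 -> lo=[7] (size 1, max 7) hi=[48] (size 1, min 48) -> median=27.5
Step 3: insert 6 -> lo=[6, 7] (size 2, max 7) hi=[48] (size 1, min 48) -> median=7
Step 4: insert 7 -> lo=[6, 7] (size 2, max 7) hi=[7, 48] (size 2, min 7) -> median=7
Step 5: insert 41 -> lo=[6, 7, 7] (size 3, max 7) hi=[41, 48] (size 2, min 41) -> median=7
Step 6: insert 12 -> lo=[6, 7, 7] (size 3, max 7) hi=[12, 41, 48] (size 3, min 12) -> median=9.5
Step 7: insert 35 -> lo=[6, 7, 7, 12] (size 4, max 12) hi=[35, 41, 48] (size 3, min 35) -> median=12
Step 8: insert 47 -> lo=[6, 7, 7, 12] (size 4, max 12) hi=[35, 41, 47, 48] (size 4, min 35) -> median=23.5
Step 9: insert 35 -> lo=[6, 7, 7, 12, 35] (size 5, max 35) hi=[35, 41, 47, 48] (size 4, min 35) -> median=35
Step 10: insert 12 -> lo=[6, 7, 7, 12, 12] (size 5, max 12) hi=[35, 35, 41, 47, 48] (size 5, min 35) -> median=23.5
Step 11: insert 25 -> lo=[6, 7, 7, 12, 12, 25] (size 6, max 25) hi=[35, 35, 41, 47, 48] (size 5, min 35) -> median=25

Answer: 25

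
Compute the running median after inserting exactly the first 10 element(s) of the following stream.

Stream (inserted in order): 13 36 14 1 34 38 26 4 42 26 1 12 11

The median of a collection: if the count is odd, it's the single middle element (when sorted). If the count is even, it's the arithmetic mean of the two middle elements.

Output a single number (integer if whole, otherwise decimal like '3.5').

Answer: 26

Derivation:
Step 1: insert 13 -> lo=[13] (size 1, max 13) hi=[] (size 0) -> median=13
Step 2: insert 36 -> lo=[13] (size 1, max 13) hi=[36] (size 1, min 36) -> median=24.5
Step 3: insert 14 -> lo=[13, 14] (size 2, max 14) hi=[36] (size 1, min 36) -> median=14
Step 4: insert 1 -> lo=[1, 13] (size 2, max 13) hi=[14, 36] (size 2, min 14) -> median=13.5
Step 5: insert 34 -> lo=[1, 13, 14] (size 3, max 14) hi=[34, 36] (size 2, min 34) -> median=14
Step 6: insert 38 -> lo=[1, 13, 14] (size 3, max 14) hi=[34, 36, 38] (size 3, min 34) -> median=24
Step 7: insert 26 -> lo=[1, 13, 14, 26] (size 4, max 26) hi=[34, 36, 38] (size 3, min 34) -> median=26
Step 8: insert 4 -> lo=[1, 4, 13, 14] (size 4, max 14) hi=[26, 34, 36, 38] (size 4, min 26) -> median=20
Step 9: insert 42 -> lo=[1, 4, 13, 14, 26] (size 5, max 26) hi=[34, 36, 38, 42] (size 4, min 34) -> median=26
Step 10: insert 26 -> lo=[1, 4, 13, 14, 26] (size 5, max 26) hi=[26, 34, 36, 38, 42] (size 5, min 26) -> median=26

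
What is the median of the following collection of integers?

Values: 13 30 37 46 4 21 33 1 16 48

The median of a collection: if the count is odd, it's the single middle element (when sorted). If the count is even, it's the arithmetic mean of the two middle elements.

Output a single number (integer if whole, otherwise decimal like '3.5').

Step 1: insert 13 -> lo=[13] (size 1, max 13) hi=[] (size 0) -> median=13
Step 2: insert 30 -> lo=[13] (size 1, max 13) hi=[30] (size 1, min 30) -> median=21.5
Step 3: insert 37 -> lo=[13, 30] (size 2, max 30) hi=[37] (size 1, min 37) -> median=30
Step 4: insert 46 -> lo=[13, 30] (size 2, max 30) hi=[37, 46] (size 2, min 37) -> median=33.5
Step 5: insert 4 -> lo=[4, 13, 30] (size 3, max 30) hi=[37, 46] (size 2, min 37) -> median=30
Step 6: insert 21 -> lo=[4, 13, 21] (size 3, max 21) hi=[30, 37, 46] (size 3, min 30) -> median=25.5
Step 7: insert 33 -> lo=[4, 13, 21, 30] (size 4, max 30) hi=[33, 37, 46] (size 3, min 33) -> median=30
Step 8: insert 1 -> lo=[1, 4, 13, 21] (size 4, max 21) hi=[30, 33, 37, 46] (size 4, min 30) -> median=25.5
Step 9: insert 16 -> lo=[1, 4, 13, 16, 21] (size 5, max 21) hi=[30, 33, 37, 46] (size 4, min 30) -> median=21
Step 10: insert 48 -> lo=[1, 4, 13, 16, 21] (size 5, max 21) hi=[30, 33, 37, 46, 48] (size 5, min 30) -> median=25.5

Answer: 25.5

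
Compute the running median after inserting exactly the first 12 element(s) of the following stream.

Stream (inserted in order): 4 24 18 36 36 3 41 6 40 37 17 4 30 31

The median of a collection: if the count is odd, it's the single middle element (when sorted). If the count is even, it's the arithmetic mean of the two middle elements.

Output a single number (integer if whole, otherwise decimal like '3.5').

Step 1: insert 4 -> lo=[4] (size 1, max 4) hi=[] (size 0) -> median=4
Step 2: insert 24 -> lo=[4] (size 1, max 4) hi=[24] (size 1, min 24) -> median=14
Step 3: insert 18 -> lo=[4, 18] (size 2, max 18) hi=[24] (size 1, min 24) -> median=18
Step 4: insert 36 -> lo=[4, 18] (size 2, max 18) hi=[24, 36] (size 2, min 24) -> median=21
Step 5: insert 36 -> lo=[4, 18, 24] (size 3, max 24) hi=[36, 36] (size 2, min 36) -> median=24
Step 6: insert 3 -> lo=[3, 4, 18] (size 3, max 18) hi=[24, 36, 36] (size 3, min 24) -> median=21
Step 7: insert 41 -> lo=[3, 4, 18, 24] (size 4, max 24) hi=[36, 36, 41] (size 3, min 36) -> median=24
Step 8: insert 6 -> lo=[3, 4, 6, 18] (size 4, max 18) hi=[24, 36, 36, 41] (size 4, min 24) -> median=21
Step 9: insert 40 -> lo=[3, 4, 6, 18, 24] (size 5, max 24) hi=[36, 36, 40, 41] (size 4, min 36) -> median=24
Step 10: insert 37 -> lo=[3, 4, 6, 18, 24] (size 5, max 24) hi=[36, 36, 37, 40, 41] (size 5, min 36) -> median=30
Step 11: insert 17 -> lo=[3, 4, 6, 17, 18, 24] (size 6, max 24) hi=[36, 36, 37, 40, 41] (size 5, min 36) -> median=24
Step 12: insert 4 -> lo=[3, 4, 4, 6, 17, 18] (size 6, max 18) hi=[24, 36, 36, 37, 40, 41] (size 6, min 24) -> median=21

Answer: 21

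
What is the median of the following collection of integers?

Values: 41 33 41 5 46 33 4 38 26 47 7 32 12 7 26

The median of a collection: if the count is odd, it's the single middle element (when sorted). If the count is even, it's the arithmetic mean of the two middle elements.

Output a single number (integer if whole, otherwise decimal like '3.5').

Answer: 32

Derivation:
Step 1: insert 41 -> lo=[41] (size 1, max 41) hi=[] (size 0) -> median=41
Step 2: insert 33 -> lo=[33] (size 1, max 33) hi=[41] (size 1, min 41) -> median=37
Step 3: insert 41 -> lo=[33, 41] (size 2, max 41) hi=[41] (size 1, min 41) -> median=41
Step 4: insert 5 -> lo=[5, 33] (size 2, max 33) hi=[41, 41] (size 2, min 41) -> median=37
Step 5: insert 46 -> lo=[5, 33, 41] (size 3, max 41) hi=[41, 46] (size 2, min 41) -> median=41
Step 6: insert 33 -> lo=[5, 33, 33] (size 3, max 33) hi=[41, 41, 46] (size 3, min 41) -> median=37
Step 7: insert 4 -> lo=[4, 5, 33, 33] (size 4, max 33) hi=[41, 41, 46] (size 3, min 41) -> median=33
Step 8: insert 38 -> lo=[4, 5, 33, 33] (size 4, max 33) hi=[38, 41, 41, 46] (size 4, min 38) -> median=35.5
Step 9: insert 26 -> lo=[4, 5, 26, 33, 33] (size 5, max 33) hi=[38, 41, 41, 46] (size 4, min 38) -> median=33
Step 10: insert 47 -> lo=[4, 5, 26, 33, 33] (size 5, max 33) hi=[38, 41, 41, 46, 47] (size 5, min 38) -> median=35.5
Step 11: insert 7 -> lo=[4, 5, 7, 26, 33, 33] (size 6, max 33) hi=[38, 41, 41, 46, 47] (size 5, min 38) -> median=33
Step 12: insert 32 -> lo=[4, 5, 7, 26, 32, 33] (size 6, max 33) hi=[33, 38, 41, 41, 46, 47] (size 6, min 33) -> median=33
Step 13: insert 12 -> lo=[4, 5, 7, 12, 26, 32, 33] (size 7, max 33) hi=[33, 38, 41, 41, 46, 47] (size 6, min 33) -> median=33
Step 14: insert 7 -> lo=[4, 5, 7, 7, 12, 26, 32] (size 7, max 32) hi=[33, 33, 38, 41, 41, 46, 47] (size 7, min 33) -> median=32.5
Step 15: insert 26 -> lo=[4, 5, 7, 7, 12, 26, 26, 32] (size 8, max 32) hi=[33, 33, 38, 41, 41, 46, 47] (size 7, min 33) -> median=32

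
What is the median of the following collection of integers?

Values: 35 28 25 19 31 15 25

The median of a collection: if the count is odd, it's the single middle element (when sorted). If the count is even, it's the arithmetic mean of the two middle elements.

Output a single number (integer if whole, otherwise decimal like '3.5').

Step 1: insert 35 -> lo=[35] (size 1, max 35) hi=[] (size 0) -> median=35
Step 2: insert 28 -> lo=[28] (size 1, max 28) hi=[35] (size 1, min 35) -> median=31.5
Step 3: insert 25 -> lo=[25, 28] (size 2, max 28) hi=[35] (size 1, min 35) -> median=28
Step 4: insert 19 -> lo=[19, 25] (size 2, max 25) hi=[28, 35] (size 2, min 28) -> median=26.5
Step 5: insert 31 -> lo=[19, 25, 28] (size 3, max 28) hi=[31, 35] (size 2, min 31) -> median=28
Step 6: insert 15 -> lo=[15, 19, 25] (size 3, max 25) hi=[28, 31, 35] (size 3, min 28) -> median=26.5
Step 7: insert 25 -> lo=[15, 19, 25, 25] (size 4, max 25) hi=[28, 31, 35] (size 3, min 28) -> median=25

Answer: 25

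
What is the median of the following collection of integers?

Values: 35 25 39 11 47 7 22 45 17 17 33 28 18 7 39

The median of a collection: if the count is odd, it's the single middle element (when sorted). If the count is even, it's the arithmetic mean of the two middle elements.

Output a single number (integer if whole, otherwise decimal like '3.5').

Answer: 25

Derivation:
Step 1: insert 35 -> lo=[35] (size 1, max 35) hi=[] (size 0) -> median=35
Step 2: insert 25 -> lo=[25] (size 1, max 25) hi=[35] (size 1, min 35) -> median=30
Step 3: insert 39 -> lo=[25, 35] (size 2, max 35) hi=[39] (size 1, min 39) -> median=35
Step 4: insert 11 -> lo=[11, 25] (size 2, max 25) hi=[35, 39] (size 2, min 35) -> median=30
Step 5: insert 47 -> lo=[11, 25, 35] (size 3, max 35) hi=[39, 47] (size 2, min 39) -> median=35
Step 6: insert 7 -> lo=[7, 11, 25] (size 3, max 25) hi=[35, 39, 47] (size 3, min 35) -> median=30
Step 7: insert 22 -> lo=[7, 11, 22, 25] (size 4, max 25) hi=[35, 39, 47] (size 3, min 35) -> median=25
Step 8: insert 45 -> lo=[7, 11, 22, 25] (size 4, max 25) hi=[35, 39, 45, 47] (size 4, min 35) -> median=30
Step 9: insert 17 -> lo=[7, 11, 17, 22, 25] (size 5, max 25) hi=[35, 39, 45, 47] (size 4, min 35) -> median=25
Step 10: insert 17 -> lo=[7, 11, 17, 17, 22] (size 5, max 22) hi=[25, 35, 39, 45, 47] (size 5, min 25) -> median=23.5
Step 11: insert 33 -> lo=[7, 11, 17, 17, 22, 25] (size 6, max 25) hi=[33, 35, 39, 45, 47] (size 5, min 33) -> median=25
Step 12: insert 28 -> lo=[7, 11, 17, 17, 22, 25] (size 6, max 25) hi=[28, 33, 35, 39, 45, 47] (size 6, min 28) -> median=26.5
Step 13: insert 18 -> lo=[7, 11, 17, 17, 18, 22, 25] (size 7, max 25) hi=[28, 33, 35, 39, 45, 47] (size 6, min 28) -> median=25
Step 14: insert 7 -> lo=[7, 7, 11, 17, 17, 18, 22] (size 7, max 22) hi=[25, 28, 33, 35, 39, 45, 47] (size 7, min 25) -> median=23.5
Step 15: insert 39 -> lo=[7, 7, 11, 17, 17, 18, 22, 25] (size 8, max 25) hi=[28, 33, 35, 39, 39, 45, 47] (size 7, min 28) -> median=25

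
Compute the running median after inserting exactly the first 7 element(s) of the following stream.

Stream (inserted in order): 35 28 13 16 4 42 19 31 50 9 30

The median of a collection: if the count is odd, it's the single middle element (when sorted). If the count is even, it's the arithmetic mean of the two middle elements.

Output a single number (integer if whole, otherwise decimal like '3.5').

Answer: 19

Derivation:
Step 1: insert 35 -> lo=[35] (size 1, max 35) hi=[] (size 0) -> median=35
Step 2: insert 28 -> lo=[28] (size 1, max 28) hi=[35] (size 1, min 35) -> median=31.5
Step 3: insert 13 -> lo=[13, 28] (size 2, max 28) hi=[35] (size 1, min 35) -> median=28
Step 4: insert 16 -> lo=[13, 16] (size 2, max 16) hi=[28, 35] (size 2, min 28) -> median=22
Step 5: insert 4 -> lo=[4, 13, 16] (size 3, max 16) hi=[28, 35] (size 2, min 28) -> median=16
Step 6: insert 42 -> lo=[4, 13, 16] (size 3, max 16) hi=[28, 35, 42] (size 3, min 28) -> median=22
Step 7: insert 19 -> lo=[4, 13, 16, 19] (size 4, max 19) hi=[28, 35, 42] (size 3, min 28) -> median=19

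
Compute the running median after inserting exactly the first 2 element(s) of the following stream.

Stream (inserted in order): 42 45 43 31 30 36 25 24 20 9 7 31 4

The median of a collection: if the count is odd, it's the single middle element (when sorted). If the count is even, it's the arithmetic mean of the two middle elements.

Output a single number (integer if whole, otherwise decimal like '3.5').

Step 1: insert 42 -> lo=[42] (size 1, max 42) hi=[] (size 0) -> median=42
Step 2: insert 45 -> lo=[42] (size 1, max 42) hi=[45] (size 1, min 45) -> median=43.5

Answer: 43.5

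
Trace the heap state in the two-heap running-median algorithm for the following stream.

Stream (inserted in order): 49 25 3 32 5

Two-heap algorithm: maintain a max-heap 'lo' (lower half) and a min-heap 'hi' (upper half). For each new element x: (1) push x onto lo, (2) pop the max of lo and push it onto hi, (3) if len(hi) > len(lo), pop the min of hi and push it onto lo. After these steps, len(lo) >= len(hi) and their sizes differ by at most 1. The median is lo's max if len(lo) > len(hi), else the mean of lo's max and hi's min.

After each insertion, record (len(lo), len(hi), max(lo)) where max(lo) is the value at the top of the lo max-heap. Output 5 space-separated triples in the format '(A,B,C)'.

Answer: (1,0,49) (1,1,25) (2,1,25) (2,2,25) (3,2,25)

Derivation:
Step 1: insert 49 -> lo=[49] hi=[] -> (len(lo)=1, len(hi)=0, max(lo)=49)
Step 2: insert 25 -> lo=[25] hi=[49] -> (len(lo)=1, len(hi)=1, max(lo)=25)
Step 3: insert 3 -> lo=[3, 25] hi=[49] -> (len(lo)=2, len(hi)=1, max(lo)=25)
Step 4: insert 32 -> lo=[3, 25] hi=[32, 49] -> (len(lo)=2, len(hi)=2, max(lo)=25)
Step 5: insert 5 -> lo=[3, 5, 25] hi=[32, 49] -> (len(lo)=3, len(hi)=2, max(lo)=25)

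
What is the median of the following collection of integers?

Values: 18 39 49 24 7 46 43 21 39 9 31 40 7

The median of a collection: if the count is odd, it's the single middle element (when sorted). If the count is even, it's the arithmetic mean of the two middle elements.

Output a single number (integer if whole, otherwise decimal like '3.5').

Step 1: insert 18 -> lo=[18] (size 1, max 18) hi=[] (size 0) -> median=18
Step 2: insert 39 -> lo=[18] (size 1, max 18) hi=[39] (size 1, min 39) -> median=28.5
Step 3: insert 49 -> lo=[18, 39] (size 2, max 39) hi=[49] (size 1, min 49) -> median=39
Step 4: insert 24 -> lo=[18, 24] (size 2, max 24) hi=[39, 49] (size 2, min 39) -> median=31.5
Step 5: insert 7 -> lo=[7, 18, 24] (size 3, max 24) hi=[39, 49] (size 2, min 39) -> median=24
Step 6: insert 46 -> lo=[7, 18, 24] (size 3, max 24) hi=[39, 46, 49] (size 3, min 39) -> median=31.5
Step 7: insert 43 -> lo=[7, 18, 24, 39] (size 4, max 39) hi=[43, 46, 49] (size 3, min 43) -> median=39
Step 8: insert 21 -> lo=[7, 18, 21, 24] (size 4, max 24) hi=[39, 43, 46, 49] (size 4, min 39) -> median=31.5
Step 9: insert 39 -> lo=[7, 18, 21, 24, 39] (size 5, max 39) hi=[39, 43, 46, 49] (size 4, min 39) -> median=39
Step 10: insert 9 -> lo=[7, 9, 18, 21, 24] (size 5, max 24) hi=[39, 39, 43, 46, 49] (size 5, min 39) -> median=31.5
Step 11: insert 31 -> lo=[7, 9, 18, 21, 24, 31] (size 6, max 31) hi=[39, 39, 43, 46, 49] (size 5, min 39) -> median=31
Step 12: insert 40 -> lo=[7, 9, 18, 21, 24, 31] (size 6, max 31) hi=[39, 39, 40, 43, 46, 49] (size 6, min 39) -> median=35
Step 13: insert 7 -> lo=[7, 7, 9, 18, 21, 24, 31] (size 7, max 31) hi=[39, 39, 40, 43, 46, 49] (size 6, min 39) -> median=31

Answer: 31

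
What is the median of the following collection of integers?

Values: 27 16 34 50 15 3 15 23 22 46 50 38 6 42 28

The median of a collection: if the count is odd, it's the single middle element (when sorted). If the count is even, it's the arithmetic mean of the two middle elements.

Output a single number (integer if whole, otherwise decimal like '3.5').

Answer: 27

Derivation:
Step 1: insert 27 -> lo=[27] (size 1, max 27) hi=[] (size 0) -> median=27
Step 2: insert 16 -> lo=[16] (size 1, max 16) hi=[27] (size 1, min 27) -> median=21.5
Step 3: insert 34 -> lo=[16, 27] (size 2, max 27) hi=[34] (size 1, min 34) -> median=27
Step 4: insert 50 -> lo=[16, 27] (size 2, max 27) hi=[34, 50] (size 2, min 34) -> median=30.5
Step 5: insert 15 -> lo=[15, 16, 27] (size 3, max 27) hi=[34, 50] (size 2, min 34) -> median=27
Step 6: insert 3 -> lo=[3, 15, 16] (size 3, max 16) hi=[27, 34, 50] (size 3, min 27) -> median=21.5
Step 7: insert 15 -> lo=[3, 15, 15, 16] (size 4, max 16) hi=[27, 34, 50] (size 3, min 27) -> median=16
Step 8: insert 23 -> lo=[3, 15, 15, 16] (size 4, max 16) hi=[23, 27, 34, 50] (size 4, min 23) -> median=19.5
Step 9: insert 22 -> lo=[3, 15, 15, 16, 22] (size 5, max 22) hi=[23, 27, 34, 50] (size 4, min 23) -> median=22
Step 10: insert 46 -> lo=[3, 15, 15, 16, 22] (size 5, max 22) hi=[23, 27, 34, 46, 50] (size 5, min 23) -> median=22.5
Step 11: insert 50 -> lo=[3, 15, 15, 16, 22, 23] (size 6, max 23) hi=[27, 34, 46, 50, 50] (size 5, min 27) -> median=23
Step 12: insert 38 -> lo=[3, 15, 15, 16, 22, 23] (size 6, max 23) hi=[27, 34, 38, 46, 50, 50] (size 6, min 27) -> median=25
Step 13: insert 6 -> lo=[3, 6, 15, 15, 16, 22, 23] (size 7, max 23) hi=[27, 34, 38, 46, 50, 50] (size 6, min 27) -> median=23
Step 14: insert 42 -> lo=[3, 6, 15, 15, 16, 22, 23] (size 7, max 23) hi=[27, 34, 38, 42, 46, 50, 50] (size 7, min 27) -> median=25
Step 15: insert 28 -> lo=[3, 6, 15, 15, 16, 22, 23, 27] (size 8, max 27) hi=[28, 34, 38, 42, 46, 50, 50] (size 7, min 28) -> median=27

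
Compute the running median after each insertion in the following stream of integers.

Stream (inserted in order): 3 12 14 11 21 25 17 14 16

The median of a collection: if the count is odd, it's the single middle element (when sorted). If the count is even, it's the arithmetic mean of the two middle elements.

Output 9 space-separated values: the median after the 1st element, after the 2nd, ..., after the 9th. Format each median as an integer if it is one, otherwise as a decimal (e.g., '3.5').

Step 1: insert 3 -> lo=[3] (size 1, max 3) hi=[] (size 0) -> median=3
Step 2: insert 12 -> lo=[3] (size 1, max 3) hi=[12] (size 1, min 12) -> median=7.5
Step 3: insert 14 -> lo=[3, 12] (size 2, max 12) hi=[14] (size 1, min 14) -> median=12
Step 4: insert 11 -> lo=[3, 11] (size 2, max 11) hi=[12, 14] (size 2, min 12) -> median=11.5
Step 5: insert 21 -> lo=[3, 11, 12] (size 3, max 12) hi=[14, 21] (size 2, min 14) -> median=12
Step 6: insert 25 -> lo=[3, 11, 12] (size 3, max 12) hi=[14, 21, 25] (size 3, min 14) -> median=13
Step 7: insert 17 -> lo=[3, 11, 12, 14] (size 4, max 14) hi=[17, 21, 25] (size 3, min 17) -> median=14
Step 8: insert 14 -> lo=[3, 11, 12, 14] (size 4, max 14) hi=[14, 17, 21, 25] (size 4, min 14) -> median=14
Step 9: insert 16 -> lo=[3, 11, 12, 14, 14] (size 5, max 14) hi=[16, 17, 21, 25] (size 4, min 16) -> median=14

Answer: 3 7.5 12 11.5 12 13 14 14 14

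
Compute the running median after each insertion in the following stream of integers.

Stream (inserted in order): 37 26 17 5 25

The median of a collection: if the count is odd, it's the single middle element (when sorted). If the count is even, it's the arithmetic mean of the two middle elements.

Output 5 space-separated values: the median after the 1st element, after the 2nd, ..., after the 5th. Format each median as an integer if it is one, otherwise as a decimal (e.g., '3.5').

Step 1: insert 37 -> lo=[37] (size 1, max 37) hi=[] (size 0) -> median=37
Step 2: insert 26 -> lo=[26] (size 1, max 26) hi=[37] (size 1, min 37) -> median=31.5
Step 3: insert 17 -> lo=[17, 26] (size 2, max 26) hi=[37] (size 1, min 37) -> median=26
Step 4: insert 5 -> lo=[5, 17] (size 2, max 17) hi=[26, 37] (size 2, min 26) -> median=21.5
Step 5: insert 25 -> lo=[5, 17, 25] (size 3, max 25) hi=[26, 37] (size 2, min 26) -> median=25

Answer: 37 31.5 26 21.5 25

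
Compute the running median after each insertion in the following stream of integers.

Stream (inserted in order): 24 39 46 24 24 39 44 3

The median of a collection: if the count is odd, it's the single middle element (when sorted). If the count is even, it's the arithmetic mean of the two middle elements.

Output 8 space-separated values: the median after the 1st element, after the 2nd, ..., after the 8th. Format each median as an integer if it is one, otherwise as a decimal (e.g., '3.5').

Answer: 24 31.5 39 31.5 24 31.5 39 31.5

Derivation:
Step 1: insert 24 -> lo=[24] (size 1, max 24) hi=[] (size 0) -> median=24
Step 2: insert 39 -> lo=[24] (size 1, max 24) hi=[39] (size 1, min 39) -> median=31.5
Step 3: insert 46 -> lo=[24, 39] (size 2, max 39) hi=[46] (size 1, min 46) -> median=39
Step 4: insert 24 -> lo=[24, 24] (size 2, max 24) hi=[39, 46] (size 2, min 39) -> median=31.5
Step 5: insert 24 -> lo=[24, 24, 24] (size 3, max 24) hi=[39, 46] (size 2, min 39) -> median=24
Step 6: insert 39 -> lo=[24, 24, 24] (size 3, max 24) hi=[39, 39, 46] (size 3, min 39) -> median=31.5
Step 7: insert 44 -> lo=[24, 24, 24, 39] (size 4, max 39) hi=[39, 44, 46] (size 3, min 39) -> median=39
Step 8: insert 3 -> lo=[3, 24, 24, 24] (size 4, max 24) hi=[39, 39, 44, 46] (size 4, min 39) -> median=31.5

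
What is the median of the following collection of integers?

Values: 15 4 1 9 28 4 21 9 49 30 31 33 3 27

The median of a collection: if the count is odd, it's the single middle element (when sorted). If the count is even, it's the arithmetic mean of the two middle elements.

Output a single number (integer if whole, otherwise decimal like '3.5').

Answer: 18

Derivation:
Step 1: insert 15 -> lo=[15] (size 1, max 15) hi=[] (size 0) -> median=15
Step 2: insert 4 -> lo=[4] (size 1, max 4) hi=[15] (size 1, min 15) -> median=9.5
Step 3: insert 1 -> lo=[1, 4] (size 2, max 4) hi=[15] (size 1, min 15) -> median=4
Step 4: insert 9 -> lo=[1, 4] (size 2, max 4) hi=[9, 15] (size 2, min 9) -> median=6.5
Step 5: insert 28 -> lo=[1, 4, 9] (size 3, max 9) hi=[15, 28] (size 2, min 15) -> median=9
Step 6: insert 4 -> lo=[1, 4, 4] (size 3, max 4) hi=[9, 15, 28] (size 3, min 9) -> median=6.5
Step 7: insert 21 -> lo=[1, 4, 4, 9] (size 4, max 9) hi=[15, 21, 28] (size 3, min 15) -> median=9
Step 8: insert 9 -> lo=[1, 4, 4, 9] (size 4, max 9) hi=[9, 15, 21, 28] (size 4, min 9) -> median=9
Step 9: insert 49 -> lo=[1, 4, 4, 9, 9] (size 5, max 9) hi=[15, 21, 28, 49] (size 4, min 15) -> median=9
Step 10: insert 30 -> lo=[1, 4, 4, 9, 9] (size 5, max 9) hi=[15, 21, 28, 30, 49] (size 5, min 15) -> median=12
Step 11: insert 31 -> lo=[1, 4, 4, 9, 9, 15] (size 6, max 15) hi=[21, 28, 30, 31, 49] (size 5, min 21) -> median=15
Step 12: insert 33 -> lo=[1, 4, 4, 9, 9, 15] (size 6, max 15) hi=[21, 28, 30, 31, 33, 49] (size 6, min 21) -> median=18
Step 13: insert 3 -> lo=[1, 3, 4, 4, 9, 9, 15] (size 7, max 15) hi=[21, 28, 30, 31, 33, 49] (size 6, min 21) -> median=15
Step 14: insert 27 -> lo=[1, 3, 4, 4, 9, 9, 15] (size 7, max 15) hi=[21, 27, 28, 30, 31, 33, 49] (size 7, min 21) -> median=18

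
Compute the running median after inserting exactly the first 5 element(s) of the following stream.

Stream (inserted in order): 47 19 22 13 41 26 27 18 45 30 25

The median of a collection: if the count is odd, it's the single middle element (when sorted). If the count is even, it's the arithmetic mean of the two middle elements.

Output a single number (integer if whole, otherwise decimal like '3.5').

Step 1: insert 47 -> lo=[47] (size 1, max 47) hi=[] (size 0) -> median=47
Step 2: insert 19 -> lo=[19] (size 1, max 19) hi=[47] (size 1, min 47) -> median=33
Step 3: insert 22 -> lo=[19, 22] (size 2, max 22) hi=[47] (size 1, min 47) -> median=22
Step 4: insert 13 -> lo=[13, 19] (size 2, max 19) hi=[22, 47] (size 2, min 22) -> median=20.5
Step 5: insert 41 -> lo=[13, 19, 22] (size 3, max 22) hi=[41, 47] (size 2, min 41) -> median=22

Answer: 22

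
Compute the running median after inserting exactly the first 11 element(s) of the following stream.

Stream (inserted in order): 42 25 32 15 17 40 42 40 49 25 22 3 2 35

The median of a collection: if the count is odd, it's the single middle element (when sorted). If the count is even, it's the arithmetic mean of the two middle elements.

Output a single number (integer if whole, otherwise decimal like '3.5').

Step 1: insert 42 -> lo=[42] (size 1, max 42) hi=[] (size 0) -> median=42
Step 2: insert 25 -> lo=[25] (size 1, max 25) hi=[42] (size 1, min 42) -> median=33.5
Step 3: insert 32 -> lo=[25, 32] (size 2, max 32) hi=[42] (size 1, min 42) -> median=32
Step 4: insert 15 -> lo=[15, 25] (size 2, max 25) hi=[32, 42] (size 2, min 32) -> median=28.5
Step 5: insert 17 -> lo=[15, 17, 25] (size 3, max 25) hi=[32, 42] (size 2, min 32) -> median=25
Step 6: insert 40 -> lo=[15, 17, 25] (size 3, max 25) hi=[32, 40, 42] (size 3, min 32) -> median=28.5
Step 7: insert 42 -> lo=[15, 17, 25, 32] (size 4, max 32) hi=[40, 42, 42] (size 3, min 40) -> median=32
Step 8: insert 40 -> lo=[15, 17, 25, 32] (size 4, max 32) hi=[40, 40, 42, 42] (size 4, min 40) -> median=36
Step 9: insert 49 -> lo=[15, 17, 25, 32, 40] (size 5, max 40) hi=[40, 42, 42, 49] (size 4, min 40) -> median=40
Step 10: insert 25 -> lo=[15, 17, 25, 25, 32] (size 5, max 32) hi=[40, 40, 42, 42, 49] (size 5, min 40) -> median=36
Step 11: insert 22 -> lo=[15, 17, 22, 25, 25, 32] (size 6, max 32) hi=[40, 40, 42, 42, 49] (size 5, min 40) -> median=32

Answer: 32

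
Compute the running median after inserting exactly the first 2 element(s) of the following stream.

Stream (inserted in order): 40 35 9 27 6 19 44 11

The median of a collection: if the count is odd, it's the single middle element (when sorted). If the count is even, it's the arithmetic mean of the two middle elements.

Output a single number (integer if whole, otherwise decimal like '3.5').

Step 1: insert 40 -> lo=[40] (size 1, max 40) hi=[] (size 0) -> median=40
Step 2: insert 35 -> lo=[35] (size 1, max 35) hi=[40] (size 1, min 40) -> median=37.5

Answer: 37.5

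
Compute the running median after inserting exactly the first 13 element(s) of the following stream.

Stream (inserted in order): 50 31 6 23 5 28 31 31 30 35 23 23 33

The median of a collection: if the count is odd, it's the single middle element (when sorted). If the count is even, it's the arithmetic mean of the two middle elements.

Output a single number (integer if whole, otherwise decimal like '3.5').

Step 1: insert 50 -> lo=[50] (size 1, max 50) hi=[] (size 0) -> median=50
Step 2: insert 31 -> lo=[31] (size 1, max 31) hi=[50] (size 1, min 50) -> median=40.5
Step 3: insert 6 -> lo=[6, 31] (size 2, max 31) hi=[50] (size 1, min 50) -> median=31
Step 4: insert 23 -> lo=[6, 23] (size 2, max 23) hi=[31, 50] (size 2, min 31) -> median=27
Step 5: insert 5 -> lo=[5, 6, 23] (size 3, max 23) hi=[31, 50] (size 2, min 31) -> median=23
Step 6: insert 28 -> lo=[5, 6, 23] (size 3, max 23) hi=[28, 31, 50] (size 3, min 28) -> median=25.5
Step 7: insert 31 -> lo=[5, 6, 23, 28] (size 4, max 28) hi=[31, 31, 50] (size 3, min 31) -> median=28
Step 8: insert 31 -> lo=[5, 6, 23, 28] (size 4, max 28) hi=[31, 31, 31, 50] (size 4, min 31) -> median=29.5
Step 9: insert 30 -> lo=[5, 6, 23, 28, 30] (size 5, max 30) hi=[31, 31, 31, 50] (size 4, min 31) -> median=30
Step 10: insert 35 -> lo=[5, 6, 23, 28, 30] (size 5, max 30) hi=[31, 31, 31, 35, 50] (size 5, min 31) -> median=30.5
Step 11: insert 23 -> lo=[5, 6, 23, 23, 28, 30] (size 6, max 30) hi=[31, 31, 31, 35, 50] (size 5, min 31) -> median=30
Step 12: insert 23 -> lo=[5, 6, 23, 23, 23, 28] (size 6, max 28) hi=[30, 31, 31, 31, 35, 50] (size 6, min 30) -> median=29
Step 13: insert 33 -> lo=[5, 6, 23, 23, 23, 28, 30] (size 7, max 30) hi=[31, 31, 31, 33, 35, 50] (size 6, min 31) -> median=30

Answer: 30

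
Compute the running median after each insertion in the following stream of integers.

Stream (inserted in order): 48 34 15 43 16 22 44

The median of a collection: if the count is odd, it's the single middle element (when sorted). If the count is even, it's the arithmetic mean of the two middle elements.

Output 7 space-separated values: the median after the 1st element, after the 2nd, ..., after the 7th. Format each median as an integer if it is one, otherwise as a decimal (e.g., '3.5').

Step 1: insert 48 -> lo=[48] (size 1, max 48) hi=[] (size 0) -> median=48
Step 2: insert 34 -> lo=[34] (size 1, max 34) hi=[48] (size 1, min 48) -> median=41
Step 3: insert 15 -> lo=[15, 34] (size 2, max 34) hi=[48] (size 1, min 48) -> median=34
Step 4: insert 43 -> lo=[15, 34] (size 2, max 34) hi=[43, 48] (size 2, min 43) -> median=38.5
Step 5: insert 16 -> lo=[15, 16, 34] (size 3, max 34) hi=[43, 48] (size 2, min 43) -> median=34
Step 6: insert 22 -> lo=[15, 16, 22] (size 3, max 22) hi=[34, 43, 48] (size 3, min 34) -> median=28
Step 7: insert 44 -> lo=[15, 16, 22, 34] (size 4, max 34) hi=[43, 44, 48] (size 3, min 43) -> median=34

Answer: 48 41 34 38.5 34 28 34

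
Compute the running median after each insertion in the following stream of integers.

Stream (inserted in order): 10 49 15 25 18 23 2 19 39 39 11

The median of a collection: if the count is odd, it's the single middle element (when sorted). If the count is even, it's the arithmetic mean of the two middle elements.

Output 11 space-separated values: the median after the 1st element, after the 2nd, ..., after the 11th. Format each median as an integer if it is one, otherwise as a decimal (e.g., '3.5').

Step 1: insert 10 -> lo=[10] (size 1, max 10) hi=[] (size 0) -> median=10
Step 2: insert 49 -> lo=[10] (size 1, max 10) hi=[49] (size 1, min 49) -> median=29.5
Step 3: insert 15 -> lo=[10, 15] (size 2, max 15) hi=[49] (size 1, min 49) -> median=15
Step 4: insert 25 -> lo=[10, 15] (size 2, max 15) hi=[25, 49] (size 2, min 25) -> median=20
Step 5: insert 18 -> lo=[10, 15, 18] (size 3, max 18) hi=[25, 49] (size 2, min 25) -> median=18
Step 6: insert 23 -> lo=[10, 15, 18] (size 3, max 18) hi=[23, 25, 49] (size 3, min 23) -> median=20.5
Step 7: insert 2 -> lo=[2, 10, 15, 18] (size 4, max 18) hi=[23, 25, 49] (size 3, min 23) -> median=18
Step 8: insert 19 -> lo=[2, 10, 15, 18] (size 4, max 18) hi=[19, 23, 25, 49] (size 4, min 19) -> median=18.5
Step 9: insert 39 -> lo=[2, 10, 15, 18, 19] (size 5, max 19) hi=[23, 25, 39, 49] (size 4, min 23) -> median=19
Step 10: insert 39 -> lo=[2, 10, 15, 18, 19] (size 5, max 19) hi=[23, 25, 39, 39, 49] (size 5, min 23) -> median=21
Step 11: insert 11 -> lo=[2, 10, 11, 15, 18, 19] (size 6, max 19) hi=[23, 25, 39, 39, 49] (size 5, min 23) -> median=19

Answer: 10 29.5 15 20 18 20.5 18 18.5 19 21 19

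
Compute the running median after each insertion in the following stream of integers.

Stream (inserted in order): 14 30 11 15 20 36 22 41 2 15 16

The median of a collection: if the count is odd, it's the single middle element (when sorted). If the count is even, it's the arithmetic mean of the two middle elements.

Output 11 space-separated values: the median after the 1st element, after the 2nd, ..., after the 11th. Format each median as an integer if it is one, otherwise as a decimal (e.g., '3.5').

Answer: 14 22 14 14.5 15 17.5 20 21 20 17.5 16

Derivation:
Step 1: insert 14 -> lo=[14] (size 1, max 14) hi=[] (size 0) -> median=14
Step 2: insert 30 -> lo=[14] (size 1, max 14) hi=[30] (size 1, min 30) -> median=22
Step 3: insert 11 -> lo=[11, 14] (size 2, max 14) hi=[30] (size 1, min 30) -> median=14
Step 4: insert 15 -> lo=[11, 14] (size 2, max 14) hi=[15, 30] (size 2, min 15) -> median=14.5
Step 5: insert 20 -> lo=[11, 14, 15] (size 3, max 15) hi=[20, 30] (size 2, min 20) -> median=15
Step 6: insert 36 -> lo=[11, 14, 15] (size 3, max 15) hi=[20, 30, 36] (size 3, min 20) -> median=17.5
Step 7: insert 22 -> lo=[11, 14, 15, 20] (size 4, max 20) hi=[22, 30, 36] (size 3, min 22) -> median=20
Step 8: insert 41 -> lo=[11, 14, 15, 20] (size 4, max 20) hi=[22, 30, 36, 41] (size 4, min 22) -> median=21
Step 9: insert 2 -> lo=[2, 11, 14, 15, 20] (size 5, max 20) hi=[22, 30, 36, 41] (size 4, min 22) -> median=20
Step 10: insert 15 -> lo=[2, 11, 14, 15, 15] (size 5, max 15) hi=[20, 22, 30, 36, 41] (size 5, min 20) -> median=17.5
Step 11: insert 16 -> lo=[2, 11, 14, 15, 15, 16] (size 6, max 16) hi=[20, 22, 30, 36, 41] (size 5, min 20) -> median=16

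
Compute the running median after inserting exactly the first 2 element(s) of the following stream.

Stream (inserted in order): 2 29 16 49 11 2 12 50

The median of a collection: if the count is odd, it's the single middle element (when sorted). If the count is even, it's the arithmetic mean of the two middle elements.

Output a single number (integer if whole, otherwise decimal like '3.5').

Answer: 15.5

Derivation:
Step 1: insert 2 -> lo=[2] (size 1, max 2) hi=[] (size 0) -> median=2
Step 2: insert 29 -> lo=[2] (size 1, max 2) hi=[29] (size 1, min 29) -> median=15.5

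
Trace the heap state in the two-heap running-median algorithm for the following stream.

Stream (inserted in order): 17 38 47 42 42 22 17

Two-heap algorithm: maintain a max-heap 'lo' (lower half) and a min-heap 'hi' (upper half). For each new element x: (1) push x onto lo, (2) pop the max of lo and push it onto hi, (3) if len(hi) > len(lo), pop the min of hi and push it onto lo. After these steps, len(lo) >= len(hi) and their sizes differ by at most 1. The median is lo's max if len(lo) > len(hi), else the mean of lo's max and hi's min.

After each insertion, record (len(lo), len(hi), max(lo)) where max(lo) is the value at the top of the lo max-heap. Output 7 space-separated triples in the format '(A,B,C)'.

Answer: (1,0,17) (1,1,17) (2,1,38) (2,2,38) (3,2,42) (3,3,38) (4,3,38)

Derivation:
Step 1: insert 17 -> lo=[17] hi=[] -> (len(lo)=1, len(hi)=0, max(lo)=17)
Step 2: insert 38 -> lo=[17] hi=[38] -> (len(lo)=1, len(hi)=1, max(lo)=17)
Step 3: insert 47 -> lo=[17, 38] hi=[47] -> (len(lo)=2, len(hi)=1, max(lo)=38)
Step 4: insert 42 -> lo=[17, 38] hi=[42, 47] -> (len(lo)=2, len(hi)=2, max(lo)=38)
Step 5: insert 42 -> lo=[17, 38, 42] hi=[42, 47] -> (len(lo)=3, len(hi)=2, max(lo)=42)
Step 6: insert 22 -> lo=[17, 22, 38] hi=[42, 42, 47] -> (len(lo)=3, len(hi)=3, max(lo)=38)
Step 7: insert 17 -> lo=[17, 17, 22, 38] hi=[42, 42, 47] -> (len(lo)=4, len(hi)=3, max(lo)=38)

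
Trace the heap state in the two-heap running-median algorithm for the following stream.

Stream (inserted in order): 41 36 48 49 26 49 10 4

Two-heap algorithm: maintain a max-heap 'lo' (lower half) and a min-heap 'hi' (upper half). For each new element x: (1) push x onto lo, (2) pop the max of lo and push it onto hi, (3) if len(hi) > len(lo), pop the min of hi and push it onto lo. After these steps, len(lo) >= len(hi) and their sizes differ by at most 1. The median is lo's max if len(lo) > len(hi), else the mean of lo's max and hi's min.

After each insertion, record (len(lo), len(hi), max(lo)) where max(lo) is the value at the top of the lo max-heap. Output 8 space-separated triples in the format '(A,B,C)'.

Step 1: insert 41 -> lo=[41] hi=[] -> (len(lo)=1, len(hi)=0, max(lo)=41)
Step 2: insert 36 -> lo=[36] hi=[41] -> (len(lo)=1, len(hi)=1, max(lo)=36)
Step 3: insert 48 -> lo=[36, 41] hi=[48] -> (len(lo)=2, len(hi)=1, max(lo)=41)
Step 4: insert 49 -> lo=[36, 41] hi=[48, 49] -> (len(lo)=2, len(hi)=2, max(lo)=41)
Step 5: insert 26 -> lo=[26, 36, 41] hi=[48, 49] -> (len(lo)=3, len(hi)=2, max(lo)=41)
Step 6: insert 49 -> lo=[26, 36, 41] hi=[48, 49, 49] -> (len(lo)=3, len(hi)=3, max(lo)=41)
Step 7: insert 10 -> lo=[10, 26, 36, 41] hi=[48, 49, 49] -> (len(lo)=4, len(hi)=3, max(lo)=41)
Step 8: insert 4 -> lo=[4, 10, 26, 36] hi=[41, 48, 49, 49] -> (len(lo)=4, len(hi)=4, max(lo)=36)

Answer: (1,0,41) (1,1,36) (2,1,41) (2,2,41) (3,2,41) (3,3,41) (4,3,41) (4,4,36)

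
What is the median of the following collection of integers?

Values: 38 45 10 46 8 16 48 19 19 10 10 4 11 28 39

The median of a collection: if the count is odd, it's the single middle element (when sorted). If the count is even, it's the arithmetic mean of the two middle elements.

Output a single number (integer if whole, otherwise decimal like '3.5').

Answer: 19

Derivation:
Step 1: insert 38 -> lo=[38] (size 1, max 38) hi=[] (size 0) -> median=38
Step 2: insert 45 -> lo=[38] (size 1, max 38) hi=[45] (size 1, min 45) -> median=41.5
Step 3: insert 10 -> lo=[10, 38] (size 2, max 38) hi=[45] (size 1, min 45) -> median=38
Step 4: insert 46 -> lo=[10, 38] (size 2, max 38) hi=[45, 46] (size 2, min 45) -> median=41.5
Step 5: insert 8 -> lo=[8, 10, 38] (size 3, max 38) hi=[45, 46] (size 2, min 45) -> median=38
Step 6: insert 16 -> lo=[8, 10, 16] (size 3, max 16) hi=[38, 45, 46] (size 3, min 38) -> median=27
Step 7: insert 48 -> lo=[8, 10, 16, 38] (size 4, max 38) hi=[45, 46, 48] (size 3, min 45) -> median=38
Step 8: insert 19 -> lo=[8, 10, 16, 19] (size 4, max 19) hi=[38, 45, 46, 48] (size 4, min 38) -> median=28.5
Step 9: insert 19 -> lo=[8, 10, 16, 19, 19] (size 5, max 19) hi=[38, 45, 46, 48] (size 4, min 38) -> median=19
Step 10: insert 10 -> lo=[8, 10, 10, 16, 19] (size 5, max 19) hi=[19, 38, 45, 46, 48] (size 5, min 19) -> median=19
Step 11: insert 10 -> lo=[8, 10, 10, 10, 16, 19] (size 6, max 19) hi=[19, 38, 45, 46, 48] (size 5, min 19) -> median=19
Step 12: insert 4 -> lo=[4, 8, 10, 10, 10, 16] (size 6, max 16) hi=[19, 19, 38, 45, 46, 48] (size 6, min 19) -> median=17.5
Step 13: insert 11 -> lo=[4, 8, 10, 10, 10, 11, 16] (size 7, max 16) hi=[19, 19, 38, 45, 46, 48] (size 6, min 19) -> median=16
Step 14: insert 28 -> lo=[4, 8, 10, 10, 10, 11, 16] (size 7, max 16) hi=[19, 19, 28, 38, 45, 46, 48] (size 7, min 19) -> median=17.5
Step 15: insert 39 -> lo=[4, 8, 10, 10, 10, 11, 16, 19] (size 8, max 19) hi=[19, 28, 38, 39, 45, 46, 48] (size 7, min 19) -> median=19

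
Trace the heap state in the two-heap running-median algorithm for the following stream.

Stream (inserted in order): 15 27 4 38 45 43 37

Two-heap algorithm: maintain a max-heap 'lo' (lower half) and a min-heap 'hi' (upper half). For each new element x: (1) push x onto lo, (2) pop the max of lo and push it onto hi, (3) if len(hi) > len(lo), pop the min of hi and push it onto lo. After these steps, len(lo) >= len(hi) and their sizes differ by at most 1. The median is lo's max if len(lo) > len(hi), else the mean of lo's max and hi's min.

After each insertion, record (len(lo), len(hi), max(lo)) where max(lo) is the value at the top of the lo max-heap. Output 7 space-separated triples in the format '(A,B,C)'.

Answer: (1,0,15) (1,1,15) (2,1,15) (2,2,15) (3,2,27) (3,3,27) (4,3,37)

Derivation:
Step 1: insert 15 -> lo=[15] hi=[] -> (len(lo)=1, len(hi)=0, max(lo)=15)
Step 2: insert 27 -> lo=[15] hi=[27] -> (len(lo)=1, len(hi)=1, max(lo)=15)
Step 3: insert 4 -> lo=[4, 15] hi=[27] -> (len(lo)=2, len(hi)=1, max(lo)=15)
Step 4: insert 38 -> lo=[4, 15] hi=[27, 38] -> (len(lo)=2, len(hi)=2, max(lo)=15)
Step 5: insert 45 -> lo=[4, 15, 27] hi=[38, 45] -> (len(lo)=3, len(hi)=2, max(lo)=27)
Step 6: insert 43 -> lo=[4, 15, 27] hi=[38, 43, 45] -> (len(lo)=3, len(hi)=3, max(lo)=27)
Step 7: insert 37 -> lo=[4, 15, 27, 37] hi=[38, 43, 45] -> (len(lo)=4, len(hi)=3, max(lo)=37)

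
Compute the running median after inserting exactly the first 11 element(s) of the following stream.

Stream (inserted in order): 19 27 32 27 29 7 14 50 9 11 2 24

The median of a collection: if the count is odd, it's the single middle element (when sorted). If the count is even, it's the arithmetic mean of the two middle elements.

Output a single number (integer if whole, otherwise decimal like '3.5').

Answer: 19

Derivation:
Step 1: insert 19 -> lo=[19] (size 1, max 19) hi=[] (size 0) -> median=19
Step 2: insert 27 -> lo=[19] (size 1, max 19) hi=[27] (size 1, min 27) -> median=23
Step 3: insert 32 -> lo=[19, 27] (size 2, max 27) hi=[32] (size 1, min 32) -> median=27
Step 4: insert 27 -> lo=[19, 27] (size 2, max 27) hi=[27, 32] (size 2, min 27) -> median=27
Step 5: insert 29 -> lo=[19, 27, 27] (size 3, max 27) hi=[29, 32] (size 2, min 29) -> median=27
Step 6: insert 7 -> lo=[7, 19, 27] (size 3, max 27) hi=[27, 29, 32] (size 3, min 27) -> median=27
Step 7: insert 14 -> lo=[7, 14, 19, 27] (size 4, max 27) hi=[27, 29, 32] (size 3, min 27) -> median=27
Step 8: insert 50 -> lo=[7, 14, 19, 27] (size 4, max 27) hi=[27, 29, 32, 50] (size 4, min 27) -> median=27
Step 9: insert 9 -> lo=[7, 9, 14, 19, 27] (size 5, max 27) hi=[27, 29, 32, 50] (size 4, min 27) -> median=27
Step 10: insert 11 -> lo=[7, 9, 11, 14, 19] (size 5, max 19) hi=[27, 27, 29, 32, 50] (size 5, min 27) -> median=23
Step 11: insert 2 -> lo=[2, 7, 9, 11, 14, 19] (size 6, max 19) hi=[27, 27, 29, 32, 50] (size 5, min 27) -> median=19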